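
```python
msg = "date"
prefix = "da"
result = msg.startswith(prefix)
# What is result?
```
Trace:
  msg='date'
  msg='date', prefix='da'
  msg='date', prefix='da', result=True

Final answer: True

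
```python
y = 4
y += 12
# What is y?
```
Trace:
  y=4
  y=16

Final answer: 16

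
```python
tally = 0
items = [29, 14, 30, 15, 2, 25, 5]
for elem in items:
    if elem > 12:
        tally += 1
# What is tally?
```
Trace:
  tally=0
  tally=1, elem=29
  tally=2, elem=14
  tally=3, elem=30
  tally=4, elem=15
  tally=4, elem=2
  tally=5, elem=25
  tally=5, elem=5

Final answer: 5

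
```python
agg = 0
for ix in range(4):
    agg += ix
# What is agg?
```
Trace:
  agg=0
  agg=0, ix=0
  agg=1, ix=1
  agg=3, ix=2
  agg=6, ix=3

Final answer: 6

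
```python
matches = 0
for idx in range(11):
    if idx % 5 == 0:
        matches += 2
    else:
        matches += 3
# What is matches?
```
Trace:
  matches=0
  matches=2, idx=0
  matches=5, idx=1
  matches=8, idx=2
  matches=11, idx=3
  matches=14, idx=4
  matches=16, idx=5
  matches=19, idx=6
  matches=22, idx=7
  matches=25, idx=8
  matches=28, idx=9
  matches=30, idx=10

Final answer: 30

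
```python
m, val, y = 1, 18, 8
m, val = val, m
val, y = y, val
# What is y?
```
Trace:
  m=1, val=18, y=8
  m=18, val=1, y=8
  m=18, val=8, y=1

Final answer: 1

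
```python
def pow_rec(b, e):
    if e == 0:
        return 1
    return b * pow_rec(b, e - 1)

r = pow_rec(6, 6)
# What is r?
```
Call trace:
pow_rec(b=6, e=6)
  pow_rec(b=6, e=5)
    pow_rec(b=6, e=4)
      pow_rec(b=6, e=3)
        pow_rec(b=6, e=2)
          pow_rec(b=6, e=1)
            pow_rec(b=6, e=0)
            -> return 1
          -> return 6
        -> return 36
      -> return 216
    -> return 1296
  -> return 7776
-> return 46656

Final answer: 46656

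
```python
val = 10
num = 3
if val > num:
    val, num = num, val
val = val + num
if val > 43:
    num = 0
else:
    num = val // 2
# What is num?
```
Trace:
  val=10
  val=10, num=3
  val=3, num=10
  val=13, num=10
  val=13, num=6

Final answer: 6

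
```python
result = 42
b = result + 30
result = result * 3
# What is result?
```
Trace:
  result=42
  result=42, b=72
  result=126, b=72

Final answer: 126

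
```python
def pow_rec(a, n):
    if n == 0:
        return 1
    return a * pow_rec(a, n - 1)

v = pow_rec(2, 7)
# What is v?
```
Call trace:
pow_rec(a=2, n=7)
  pow_rec(a=2, n=6)
    pow_rec(a=2, n=5)
      pow_rec(a=2, n=4)
        pow_rec(a=2, n=3)
          pow_rec(a=2, n=2)
            pow_rec(a=2, n=1)
              pow_rec(a=2, n=0)
              -> return 1
            -> return 2
          -> return 4
        -> return 8
      -> return 16
    -> return 32
  -> return 64
-> return 128

Final answer: 128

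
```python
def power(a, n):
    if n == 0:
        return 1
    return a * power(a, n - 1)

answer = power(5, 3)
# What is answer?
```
Call trace:
power(a=5, n=3)
  power(a=5, n=2)
    power(a=5, n=1)
      power(a=5, n=0)
      -> return 1
    -> return 5
  -> return 25
-> return 125

Final answer: 125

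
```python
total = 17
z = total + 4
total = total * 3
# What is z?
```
Trace:
  total=17
  total=17, z=21
  total=51, z=21

Final answer: 21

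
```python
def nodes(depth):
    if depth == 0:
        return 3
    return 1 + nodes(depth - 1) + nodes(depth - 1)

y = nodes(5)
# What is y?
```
Call trace (a repeated sub-call is expanded the first time; later identical calls just restate its return value):
nodes(depth=5)
  nodes(depth=4)
    nodes(depth=3)
      nodes(depth=2)
        nodes(depth=1)
          nodes(depth=0)
          -> return 3
          nodes(depth=0)
          -> return 3
        -> return 7
        nodes(depth=1) -> return 7  (same call as traced above)
      -> return 15
      nodes(depth=2) -> return 15  (same call as traced above)
    -> return 31
    nodes(depth=3) -> return 31  (same call as traced above)
  -> return 63
  nodes(depth=4) -> return 63  (same call as traced above)
-> return 127

Final answer: 127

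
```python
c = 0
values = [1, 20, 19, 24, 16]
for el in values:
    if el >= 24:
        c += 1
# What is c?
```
Trace:
  c=0
  c=0, el=1
  c=0, el=20
  c=0, el=19
  c=1, el=24
  c=1, el=16

Final answer: 1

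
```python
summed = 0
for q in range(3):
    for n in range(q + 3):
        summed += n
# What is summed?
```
Trace:
  summed=0
  summed=0, q=0, n=0
  summed=1, q=0, n=1
  summed=3, q=0, n=2
  summed=3, q=1, n=0
  summed=4, q=1, n=1
  summed=6, q=1, n=2
  summed=9, q=1, n=3
  summed=9, q=2, n=0
  summed=10, q=2, n=1
  summed=12, q=2, n=2
  summed=15, q=2, n=3
  summed=19, q=2, n=4

Final answer: 19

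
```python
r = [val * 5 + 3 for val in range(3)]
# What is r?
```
Trace:
  val=0
  val=1
  val=2
  r=[3, 8, 13]

Final answer: [3, 8, 13]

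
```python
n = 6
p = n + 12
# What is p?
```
Trace:
  n=6
  n=6, p=18

Final answer: 18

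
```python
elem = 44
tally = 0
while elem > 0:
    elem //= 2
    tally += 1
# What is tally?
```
Trace:
  elem=44
  elem=44, tally=0
  elem=22, tally=1
  elem=11, tally=2
  elem=5, tally=3
  elem=2, tally=4
  elem=1, tally=5
  elem=0, tally=6

Final answer: 6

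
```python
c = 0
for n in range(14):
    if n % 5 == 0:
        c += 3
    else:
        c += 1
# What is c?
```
Trace:
  c=0
  c=3, n=0
  c=4, n=1
  c=5, n=2
  c=6, n=3
  c=7, n=4
  c=10, n=5
  c=11, n=6
  c=12, n=7
  c=13, n=8
  c=14, n=9
  c=17, n=10
  c=18, n=11
  c=19, n=12
  c=20, n=13

Final answer: 20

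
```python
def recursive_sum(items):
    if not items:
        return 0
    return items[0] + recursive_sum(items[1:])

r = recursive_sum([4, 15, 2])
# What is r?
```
Call trace:
recursive_sum(items=[4, 15, 2])
  recursive_sum(items=[15, 2])
    recursive_sum(items=[2])
      recursive_sum(items=[])
      -> return 0
    -> return 2
  -> return 17
-> return 21

Final answer: 21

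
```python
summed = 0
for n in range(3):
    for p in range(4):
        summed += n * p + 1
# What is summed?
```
Trace:
  summed=0
  summed=1, n=0, p=0
  summed=2, n=0, p=1
  summed=3, n=0, p=2
  summed=4, n=0, p=3
  summed=5, n=1, p=0
  summed=7, n=1, p=1
  summed=10, n=1, p=2
  summed=14, n=1, p=3
  summed=15, n=2, p=0
  summed=18, n=2, p=1
  summed=23, n=2, p=2
  summed=30, n=2, p=3

Final answer: 30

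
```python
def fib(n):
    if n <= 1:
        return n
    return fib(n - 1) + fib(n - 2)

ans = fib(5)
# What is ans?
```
Call trace (a repeated sub-call is expanded the first time; later identical calls just restate its return value):
fib(n=5)
  fib(n=4)
    fib(n=3)
      fib(n=2)
        fib(n=1)
        -> return 1
        fib(n=0)
        -> return 0
      -> return 1
      fib(n=1)
      -> return 1
    -> return 2
    fib(n=2) -> return 1  (same call as traced above)
  -> return 3
  fib(n=3) -> return 2  (same call as traced above)
-> return 5

Final answer: 5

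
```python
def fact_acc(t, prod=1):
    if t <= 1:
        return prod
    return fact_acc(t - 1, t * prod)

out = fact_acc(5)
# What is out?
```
Call trace:
fact_acc(t=5, prod=1)
  fact_acc(t=4, prod=5)
    fact_acc(t=3, prod=20)
      fact_acc(t=2, prod=60)
        fact_acc(t=1, prod=120)
        -> return 120
      -> return 120
    -> return 120
  -> return 120
-> return 120

Final answer: 120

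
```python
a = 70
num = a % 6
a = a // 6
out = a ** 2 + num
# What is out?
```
Trace:
  a=70
  a=70, num=4
  a=11, num=4
  a=11, num=4, out=125

Final answer: 125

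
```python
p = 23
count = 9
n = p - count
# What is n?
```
Trace:
  p=23
  p=23, count=9
  p=23, count=9, n=14

Final answer: 14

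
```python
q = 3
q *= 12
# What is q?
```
Trace:
  q=3
  q=36

Final answer: 36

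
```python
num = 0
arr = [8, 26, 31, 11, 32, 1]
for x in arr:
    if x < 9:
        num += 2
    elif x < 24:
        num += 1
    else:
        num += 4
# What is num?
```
Trace:
  num=0
  num=2, x=8
  num=6, x=26
  num=10, x=31
  num=11, x=11
  num=15, x=32
  num=17, x=1

Final answer: 17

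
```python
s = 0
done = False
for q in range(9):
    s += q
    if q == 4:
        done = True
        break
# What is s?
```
Trace:
  s=0
  s=0, done=False
  s=0, done=False, q=0
  s=1, done=False, q=1
  s=3, done=False, q=2
  s=6, done=False, q=3
  s=10, done=True, q=4

Final answer: 10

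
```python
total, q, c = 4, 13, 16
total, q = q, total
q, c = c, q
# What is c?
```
Trace:
  total=4, q=13, c=16
  total=13, q=4, c=16
  total=13, q=16, c=4

Final answer: 4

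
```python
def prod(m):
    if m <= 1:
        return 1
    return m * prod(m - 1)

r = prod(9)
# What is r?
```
Call trace:
prod(m=9)
  prod(m=8)
    prod(m=7)
      prod(m=6)
        prod(m=5)
          prod(m=4)
            prod(m=3)
              prod(m=2)
                prod(m=1)
                -> return 1
              -> return 2
            -> return 6
          -> return 24
        -> return 120
      -> return 720
    -> return 5040
  -> return 40320
-> return 362880

Final answer: 362880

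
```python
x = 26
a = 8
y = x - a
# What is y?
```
Trace:
  x=26
  x=26, a=8
  x=26, a=8, y=18

Final answer: 18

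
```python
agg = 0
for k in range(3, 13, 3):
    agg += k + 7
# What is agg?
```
Trace:
  agg=0
  agg=10, k=3
  agg=23, k=6
  agg=39, k=9
  agg=58, k=12

Final answer: 58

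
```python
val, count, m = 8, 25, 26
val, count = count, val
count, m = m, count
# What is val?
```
Trace:
  val=8, count=25, m=26
  val=25, count=8, m=26
  val=25, count=26, m=8

Final answer: 25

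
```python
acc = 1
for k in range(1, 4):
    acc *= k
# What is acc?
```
Trace:
  acc=1
  acc=1, k=1
  acc=2, k=2
  acc=6, k=3

Final answer: 6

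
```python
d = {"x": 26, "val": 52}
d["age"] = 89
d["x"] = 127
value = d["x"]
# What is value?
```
Trace:
  d={'x': 26, 'val': 52}
  d={'x': 26, 'val': 52, 'age': 89}
  d={'x': 127, 'val': 52, 'age': 89}
  d={'x': 127, 'val': 52, 'age': 89}, value=127

Final answer: 127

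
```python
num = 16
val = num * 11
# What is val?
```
Trace:
  num=16
  num=16, val=176

Final answer: 176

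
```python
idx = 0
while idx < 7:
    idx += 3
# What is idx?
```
Trace:
  idx=0
  idx=3
  idx=6
  idx=9

Final answer: 9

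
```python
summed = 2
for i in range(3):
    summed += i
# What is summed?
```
Trace:
  summed=2
  summed=2, i=0
  summed=3, i=1
  summed=5, i=2

Final answer: 5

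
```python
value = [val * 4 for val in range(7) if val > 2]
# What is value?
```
Trace:
  val=0
  val=1
  val=2
  val=3
  val=4
  val=5
  val=6
  value=[12, 16, 20, 24]

Final answer: [12, 16, 20, 24]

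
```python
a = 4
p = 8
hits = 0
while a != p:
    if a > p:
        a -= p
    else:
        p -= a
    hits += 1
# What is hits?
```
Trace:
  a=4
  a=4, p=8
  a=4, p=8, hits=0
  a=4, p=4, hits=1

Final answer: 1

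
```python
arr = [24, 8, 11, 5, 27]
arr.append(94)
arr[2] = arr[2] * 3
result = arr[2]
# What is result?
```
Trace:
  arr=[24, 8, 11, 5, 27]
  arr=[24, 8, 11, 5, 27, 94]
  arr=[24, 8, 33, 5, 27, 94]
  arr=[24, 8, 33, 5, 27, 94], result=33

Final answer: 33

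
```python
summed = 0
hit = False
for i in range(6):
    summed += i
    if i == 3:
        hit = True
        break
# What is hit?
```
Trace:
  summed=0
  summed=0, hit=False
  summed=0, hit=False, i=0
  summed=1, hit=False, i=1
  summed=3, hit=False, i=2
  summed=6, hit=True, i=3

Final answer: True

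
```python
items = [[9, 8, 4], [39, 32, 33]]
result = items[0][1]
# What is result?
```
Trace:
  items=[[9, 8, 4], [39, 32, 33]]
  items=[[9, 8, 4], [39, 32, 33]], result=8

Final answer: 8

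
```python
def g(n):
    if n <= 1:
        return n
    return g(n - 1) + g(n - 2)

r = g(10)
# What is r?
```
Call trace (a repeated sub-call is expanded the first time; later identical calls just restate its return value):
g(n=10)
  g(n=9)
    g(n=8)
      g(n=7)
        g(n=6)
          g(n=5)
            g(n=4)
              g(n=3)
                g(n=2)
                  g(n=1)
                  -> return 1
                  g(n=0)
                  -> return 0
                -> return 1
                g(n=1)
                -> return 1
              -> return 2
              g(n=2) -> return 1  (same call as traced above)
            -> return 3
            g(n=3) -> return 2  (same call as traced above)
          -> return 5
          g(n=4) -> return 3  (same call as traced above)
        -> return 8
        g(n=5) -> return 5  (same call as traced above)
      -> return 13
      g(n=6) -> return 8  (same call as traced above)
    -> return 21
    g(n=7) -> return 13  (same call as traced above)
  -> return 34
  g(n=8) -> return 21  (same call as traced above)
-> return 55

Final answer: 55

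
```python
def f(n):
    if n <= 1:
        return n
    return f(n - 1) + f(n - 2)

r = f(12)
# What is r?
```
Call trace (a repeated sub-call is expanded the first time; later identical calls just restate its return value):
f(n=12)
  f(n=11)
    f(n=10)
      f(n=9)
        f(n=8)
          f(n=7)
            f(n=6)
              f(n=5)
                f(n=4)
                  f(n=3)
                    f(n=2)
                      f(n=1)
                      -> return 1
                      f(n=0)
                      -> return 0
                    -> return 1
                    f(n=1)
                    -> return 1
                  -> return 2
                  f(n=2) -> return 1  (same call as traced above)
                -> return 3
                f(n=3) -> return 2  (same call as traced above)
              -> return 5
              f(n=4) -> return 3  (same call as traced above)
            -> return 8
            f(n=5) -> return 5  (same call as traced above)
          -> return 13
          f(n=6) -> return 8  (same call as traced above)
        -> return 21
        f(n=7) -> return 13  (same call as traced above)
      -> return 34
      f(n=8) -> return 21  (same call as traced above)
    -> return 55
    f(n=9) -> return 34  (same call as traced above)
  -> return 89
  f(n=10) -> return 55  (same call as traced above)
-> return 144

Final answer: 144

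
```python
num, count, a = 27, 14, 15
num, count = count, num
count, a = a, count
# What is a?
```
Trace:
  num=27, count=14, a=15
  num=14, count=27, a=15
  num=14, count=15, a=27

Final answer: 27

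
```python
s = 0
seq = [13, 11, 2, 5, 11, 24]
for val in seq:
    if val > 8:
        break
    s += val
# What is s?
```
Trace:
  s=0
  s=0, val=13

Final answer: 0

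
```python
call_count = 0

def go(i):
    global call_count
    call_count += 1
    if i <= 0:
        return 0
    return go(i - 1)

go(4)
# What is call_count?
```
Call trace:
go(i=4)
  go(i=3)
    go(i=2)
      go(i=1)
        go(i=0)
        -> return 0
      -> return 0
    -> return 0
  -> return 0
-> return 0

call_count is incremented once per call. go is entered once for each i = 4, 3, 2, 1, 0 (the i <= 0 call returns without recursing), i.e. 4 + 1 calls.
call_count = 5

Final answer: 5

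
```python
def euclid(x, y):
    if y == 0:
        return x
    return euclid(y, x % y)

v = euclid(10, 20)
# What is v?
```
Call trace:
euclid(x=10, y=20)
  euclid(x=20, y=10)
    euclid(x=10, y=0)
    -> return 10
  -> return 10
-> return 10

Final answer: 10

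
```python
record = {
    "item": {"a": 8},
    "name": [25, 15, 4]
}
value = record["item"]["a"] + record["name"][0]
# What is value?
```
Trace:
  record={'item': {'a': 8}, 'name': [25, 15, 4]}
  record={'item': {'a': 8}, 'name': [25, 15, 4]}, value=33

Final answer: 33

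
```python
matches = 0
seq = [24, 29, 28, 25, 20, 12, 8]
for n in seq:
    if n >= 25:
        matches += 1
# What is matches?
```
Trace:
  matches=0
  matches=0, n=24
  matches=1, n=29
  matches=2, n=28
  matches=3, n=25
  matches=3, n=20
  matches=3, n=12
  matches=3, n=8

Final answer: 3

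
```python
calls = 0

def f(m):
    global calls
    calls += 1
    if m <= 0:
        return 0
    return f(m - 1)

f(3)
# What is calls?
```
Call trace:
f(m=3)
  f(m=2)
    f(m=1)
      f(m=0)
      -> return 0
    -> return 0
  -> return 0
-> return 0

calls is incremented once per call. f is entered once for each m = 3, 2, 1, 0 (the m <= 0 call returns without recursing), i.e. 3 + 1 calls.
calls = 4

Final answer: 4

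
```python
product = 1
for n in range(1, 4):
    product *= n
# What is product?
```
Trace:
  product=1
  product=1, n=1
  product=2, n=2
  product=6, n=3

Final answer: 6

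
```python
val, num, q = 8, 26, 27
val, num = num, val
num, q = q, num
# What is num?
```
Trace:
  val=8, num=26, q=27
  val=26, num=8, q=27
  val=26, num=27, q=8

Final answer: 27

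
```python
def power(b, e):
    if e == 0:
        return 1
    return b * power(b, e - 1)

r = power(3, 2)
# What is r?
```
Call trace:
power(b=3, e=2)
  power(b=3, e=1)
    power(b=3, e=0)
    -> return 1
  -> return 3
-> return 9

Final answer: 9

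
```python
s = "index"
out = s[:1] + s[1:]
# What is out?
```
Trace:
  s='index'
  s='index', out='index'

Final answer: 'index'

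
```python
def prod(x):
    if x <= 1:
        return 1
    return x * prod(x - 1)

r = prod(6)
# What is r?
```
Call trace:
prod(x=6)
  prod(x=5)
    prod(x=4)
      prod(x=3)
        prod(x=2)
          prod(x=1)
          -> return 1
        -> return 2
      -> return 6
    -> return 24
  -> return 120
-> return 720

Final answer: 720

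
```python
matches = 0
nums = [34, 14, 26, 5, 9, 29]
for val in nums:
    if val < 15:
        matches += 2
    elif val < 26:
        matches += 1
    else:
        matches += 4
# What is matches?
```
Trace:
  matches=0
  matches=4, val=34
  matches=6, val=14
  matches=10, val=26
  matches=12, val=5
  matches=14, val=9
  matches=18, val=29

Final answer: 18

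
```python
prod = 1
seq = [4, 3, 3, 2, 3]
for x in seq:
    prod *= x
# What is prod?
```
Trace:
  prod=1
  prod=4, x=4
  prod=12, x=3
  prod=36, x=3
  prod=72, x=2
  prod=216, x=3

Final answer: 216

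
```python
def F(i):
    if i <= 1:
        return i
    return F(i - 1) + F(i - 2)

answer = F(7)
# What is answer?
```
Call trace (a repeated sub-call is expanded the first time; later identical calls just restate its return value):
F(i=7)
  F(i=6)
    F(i=5)
      F(i=4)
        F(i=3)
          F(i=2)
            F(i=1)
            -> return 1
            F(i=0)
            -> return 0
          -> return 1
          F(i=1)
          -> return 1
        -> return 2
        F(i=2) -> return 1  (same call as traced above)
      -> return 3
      F(i=3) -> return 2  (same call as traced above)
    -> return 5
    F(i=4) -> return 3  (same call as traced above)
  -> return 8
  F(i=5) -> return 5  (same call as traced above)
-> return 13

Final answer: 13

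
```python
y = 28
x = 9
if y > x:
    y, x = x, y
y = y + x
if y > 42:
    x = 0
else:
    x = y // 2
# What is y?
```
Trace:
  y=28
  y=28, x=9
  y=9, x=28
  y=37, x=28
  y=37, x=18

Final answer: 37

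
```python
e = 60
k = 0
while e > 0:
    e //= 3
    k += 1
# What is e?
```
Trace:
  e=60
  e=60, k=0
  e=20, k=1
  e=6, k=2
  e=2, k=3
  e=0, k=4

Final answer: 0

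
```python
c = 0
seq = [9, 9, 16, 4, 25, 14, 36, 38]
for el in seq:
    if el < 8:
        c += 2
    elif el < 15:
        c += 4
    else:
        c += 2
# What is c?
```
Trace:
  c=0
  c=4, el=9
  c=8, el=9
  c=10, el=16
  c=12, el=4
  c=14, el=25
  c=18, el=14
  c=20, el=36
  c=22, el=38

Final answer: 22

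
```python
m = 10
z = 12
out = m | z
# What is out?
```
Trace:
  m=10
  m=10, z=12
  m=10, z=12, out=14

Final answer: 14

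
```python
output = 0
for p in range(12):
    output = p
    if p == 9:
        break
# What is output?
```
Trace:
  output=0
  output=0, p=0
  output=1, p=1
  output=2, p=2
  output=3, p=3
  output=4, p=4
  output=5, p=5
  output=6, p=6
  output=7, p=7
  output=8, p=8
  output=9, p=9

Final answer: 9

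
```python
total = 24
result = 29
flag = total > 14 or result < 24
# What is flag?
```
Trace:
  total=24
  total=24, result=29
  total=24, result=29, flag=True

Final answer: True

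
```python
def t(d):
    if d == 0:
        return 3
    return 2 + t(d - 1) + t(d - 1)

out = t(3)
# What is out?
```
Call trace (a repeated sub-call is expanded the first time; later identical calls just restate its return value):
t(d=3)
  t(d=2)
    t(d=1)
      t(d=0)
      -> return 3
      t(d=0)
      -> return 3
    -> return 8
    t(d=1) -> return 8  (same call as traced above)
  -> return 18
  t(d=2) -> return 18  (same call as traced above)
-> return 38

Final answer: 38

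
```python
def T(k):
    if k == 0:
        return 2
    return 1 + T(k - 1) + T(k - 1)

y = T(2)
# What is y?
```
Call trace (a repeated sub-call is expanded the first time; later identical calls just restate its return value):
T(k=2)
  T(k=1)
    T(k=0)
    -> return 2
    T(k=0)
    -> return 2
  -> return 5
  T(k=1) -> return 5  (same call as traced above)
-> return 11

Final answer: 11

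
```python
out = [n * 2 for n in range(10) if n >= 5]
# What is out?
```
Trace:
  n=0
  n=1
  n=2
  n=3
  n=4
  n=5
  n=6
  n=7
  n=8
  n=9
  out=[10, 12, 14, 16, 18]

Final answer: [10, 12, 14, 16, 18]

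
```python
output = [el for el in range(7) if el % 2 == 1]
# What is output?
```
Trace:
  el=0
  el=1
  el=2
  el=3
  el=4
  el=5
  el=6
  output=[1, 3, 5]

Final answer: [1, 3, 5]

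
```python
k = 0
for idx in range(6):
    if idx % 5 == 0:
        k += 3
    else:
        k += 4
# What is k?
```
Trace:
  k=0
  k=3, idx=0
  k=7, idx=1
  k=11, idx=2
  k=15, idx=3
  k=19, idx=4
  k=22, idx=5

Final answer: 22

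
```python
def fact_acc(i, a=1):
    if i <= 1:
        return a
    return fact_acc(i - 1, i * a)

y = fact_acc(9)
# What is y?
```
Call trace:
fact_acc(i=9, a=1)
  fact_acc(i=8, a=9)
    fact_acc(i=7, a=72)
      fact_acc(i=6, a=504)
        fact_acc(i=5, a=3024)
          fact_acc(i=4, a=15120)
            fact_acc(i=3, a=60480)
              fact_acc(i=2, a=181440)
                fact_acc(i=1, a=362880)
                -> return 362880
              -> return 362880
            -> return 362880
          -> return 362880
        -> return 362880
      -> return 362880
    -> return 362880
  -> return 362880
-> return 362880

Final answer: 362880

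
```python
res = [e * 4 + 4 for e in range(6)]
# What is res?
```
Trace:
  e=0
  e=1
  e=2
  e=3
  e=4
  e=5
  res=[4, 8, 12, 16, 20, 24]

Final answer: [4, 8, 12, 16, 20, 24]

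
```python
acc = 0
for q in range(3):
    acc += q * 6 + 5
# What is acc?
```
Trace:
  acc=0
  acc=5, q=0
  acc=16, q=1
  acc=33, q=2

Final answer: 33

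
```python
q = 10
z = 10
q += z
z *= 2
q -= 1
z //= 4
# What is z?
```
Trace:
  q=10
  q=10, z=10
  q=20, z=10
  q=20, z=20
  q=19, z=20
  q=19, z=5

Final answer: 5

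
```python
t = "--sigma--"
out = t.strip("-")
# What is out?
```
Trace:
  t='--sigma--'
  t='--sigma--', out='sigma'

Final answer: 'sigma'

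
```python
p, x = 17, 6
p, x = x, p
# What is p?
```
Trace:
  p=17, x=6
  p=6, x=17

Final answer: 6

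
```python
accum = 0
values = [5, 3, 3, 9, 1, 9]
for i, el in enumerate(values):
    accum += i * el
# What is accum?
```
Trace:
  accum=0
  accum=0, i=0, el=5
  accum=3, i=1, el=3
  accum=9, i=2, el=3
  accum=36, i=3, el=9
  accum=40, i=4, el=1
  accum=85, i=5, el=9

Final answer: 85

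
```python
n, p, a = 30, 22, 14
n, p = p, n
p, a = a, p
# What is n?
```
Trace:
  n=30, p=22, a=14
  n=22, p=30, a=14
  n=22, p=14, a=30

Final answer: 22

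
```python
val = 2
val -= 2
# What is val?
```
Trace:
  val=2
  val=0

Final answer: 0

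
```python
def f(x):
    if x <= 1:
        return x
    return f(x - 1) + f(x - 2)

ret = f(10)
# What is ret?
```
Call trace (a repeated sub-call is expanded the first time; later identical calls just restate its return value):
f(x=10)
  f(x=9)
    f(x=8)
      f(x=7)
        f(x=6)
          f(x=5)
            f(x=4)
              f(x=3)
                f(x=2)
                  f(x=1)
                  -> return 1
                  f(x=0)
                  -> return 0
                -> return 1
                f(x=1)
                -> return 1
              -> return 2
              f(x=2) -> return 1  (same call as traced above)
            -> return 3
            f(x=3) -> return 2  (same call as traced above)
          -> return 5
          f(x=4) -> return 3  (same call as traced above)
        -> return 8
        f(x=5) -> return 5  (same call as traced above)
      -> return 13
      f(x=6) -> return 8  (same call as traced above)
    -> return 21
    f(x=7) -> return 13  (same call as traced above)
  -> return 34
  f(x=8) -> return 21  (same call as traced above)
-> return 55

Final answer: 55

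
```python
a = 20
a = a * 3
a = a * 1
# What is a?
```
Trace:
  a=20
  a=60
  a=60

Final answer: 60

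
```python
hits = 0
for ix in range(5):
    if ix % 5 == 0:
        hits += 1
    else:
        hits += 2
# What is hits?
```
Trace:
  hits=0
  hits=1, ix=0
  hits=3, ix=1
  hits=5, ix=2
  hits=7, ix=3
  hits=9, ix=4

Final answer: 9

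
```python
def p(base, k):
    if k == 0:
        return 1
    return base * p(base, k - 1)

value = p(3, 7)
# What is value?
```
Call trace:
p(base=3, k=7)
  p(base=3, k=6)
    p(base=3, k=5)
      p(base=3, k=4)
        p(base=3, k=3)
          p(base=3, k=2)
            p(base=3, k=1)
              p(base=3, k=0)
              -> return 1
            -> return 3
          -> return 9
        -> return 27
      -> return 81
    -> return 243
  -> return 729
-> return 2187

Final answer: 2187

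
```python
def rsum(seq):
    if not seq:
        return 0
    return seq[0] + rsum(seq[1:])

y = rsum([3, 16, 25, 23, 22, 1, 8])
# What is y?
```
Call trace:
rsum(seq=[3, 16, 25, 23, 22, 1, 8])
  rsum(seq=[16, 25, 23, 22, 1, 8])
    rsum(seq=[25, 23, 22, 1, 8])
      rsum(seq=[23, 22, 1, 8])
        rsum(seq=[22, 1, 8])
          rsum(seq=[1, 8])
            rsum(seq=[8])
              rsum(seq=[])
              -> return 0
            -> return 8
          -> return 9
        -> return 31
      -> return 54
    -> return 79
  -> return 95
-> return 98

Final answer: 98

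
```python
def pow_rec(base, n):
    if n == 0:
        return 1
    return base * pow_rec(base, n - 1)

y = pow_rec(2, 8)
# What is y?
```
Call trace:
pow_rec(base=2, n=8)
  pow_rec(base=2, n=7)
    pow_rec(base=2, n=6)
      pow_rec(base=2, n=5)
        pow_rec(base=2, n=4)
          pow_rec(base=2, n=3)
            pow_rec(base=2, n=2)
              pow_rec(base=2, n=1)
                pow_rec(base=2, n=0)
                -> return 1
              -> return 2
            -> return 4
          -> return 8
        -> return 16
      -> return 32
    -> return 64
  -> return 128
-> return 256

Final answer: 256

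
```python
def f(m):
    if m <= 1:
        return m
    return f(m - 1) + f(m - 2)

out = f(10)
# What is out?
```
Call trace (a repeated sub-call is expanded the first time; later identical calls just restate its return value):
f(m=10)
  f(m=9)
    f(m=8)
      f(m=7)
        f(m=6)
          f(m=5)
            f(m=4)
              f(m=3)
                f(m=2)
                  f(m=1)
                  -> return 1
                  f(m=0)
                  -> return 0
                -> return 1
                f(m=1)
                -> return 1
              -> return 2
              f(m=2) -> return 1  (same call as traced above)
            -> return 3
            f(m=3) -> return 2  (same call as traced above)
          -> return 5
          f(m=4) -> return 3  (same call as traced above)
        -> return 8
        f(m=5) -> return 5  (same call as traced above)
      -> return 13
      f(m=6) -> return 8  (same call as traced above)
    -> return 21
    f(m=7) -> return 13  (same call as traced above)
  -> return 34
  f(m=8) -> return 21  (same call as traced above)
-> return 55

Final answer: 55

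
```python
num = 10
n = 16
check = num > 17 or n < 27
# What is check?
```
Trace:
  num=10
  num=10, n=16
  num=10, n=16, check=True

Final answer: True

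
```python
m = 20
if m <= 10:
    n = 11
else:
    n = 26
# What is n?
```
Trace:
  m=20
  m=20, n=26

Final answer: 26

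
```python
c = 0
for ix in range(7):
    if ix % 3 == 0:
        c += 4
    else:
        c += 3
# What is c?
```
Trace:
  c=0
  c=4, ix=0
  c=7, ix=1
  c=10, ix=2
  c=14, ix=3
  c=17, ix=4
  c=20, ix=5
  c=24, ix=6

Final answer: 24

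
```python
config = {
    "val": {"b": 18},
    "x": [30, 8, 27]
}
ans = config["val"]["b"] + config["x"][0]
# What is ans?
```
Trace:
  config={'val': {'b': 18}, 'x': [30, 8, 27]}
  config={'val': {'b': 18}, 'x': [30, 8, 27]}, ans=48

Final answer: 48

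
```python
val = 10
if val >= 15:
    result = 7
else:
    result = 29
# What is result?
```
Trace:
  val=10
  val=10, result=29

Final answer: 29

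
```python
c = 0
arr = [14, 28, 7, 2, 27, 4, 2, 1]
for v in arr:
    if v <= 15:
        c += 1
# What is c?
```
Trace:
  c=0
  c=1, v=14
  c=1, v=28
  c=2, v=7
  c=3, v=2
  c=3, v=27
  c=4, v=4
  c=5, v=2
  c=6, v=1

Final answer: 6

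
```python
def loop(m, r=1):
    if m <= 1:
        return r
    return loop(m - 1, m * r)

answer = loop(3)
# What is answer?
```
Call trace:
loop(m=3, r=1)
  loop(m=2, r=3)
    loop(m=1, r=6)
    -> return 6
  -> return 6
-> return 6

Final answer: 6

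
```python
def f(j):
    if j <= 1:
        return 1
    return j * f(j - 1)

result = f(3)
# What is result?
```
Call trace:
f(j=3)
  f(j=2)
    f(j=1)
    -> return 1
  -> return 2
-> return 6

Final answer: 6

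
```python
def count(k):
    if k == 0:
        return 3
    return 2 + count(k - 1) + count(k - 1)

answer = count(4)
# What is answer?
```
Call trace (a repeated sub-call is expanded the first time; later identical calls just restate its return value):
count(k=4)
  count(k=3)
    count(k=2)
      count(k=1)
        count(k=0)
        -> return 3
        count(k=0)
        -> return 3
      -> return 8
      count(k=1) -> return 8  (same call as traced above)
    -> return 18
    count(k=2) -> return 18  (same call as traced above)
  -> return 38
  count(k=3) -> return 38  (same call as traced above)
-> return 78

Final answer: 78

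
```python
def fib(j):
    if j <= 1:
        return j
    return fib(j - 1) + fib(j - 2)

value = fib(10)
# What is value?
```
Call trace (a repeated sub-call is expanded the first time; later identical calls just restate its return value):
fib(j=10)
  fib(j=9)
    fib(j=8)
      fib(j=7)
        fib(j=6)
          fib(j=5)
            fib(j=4)
              fib(j=3)
                fib(j=2)
                  fib(j=1)
                  -> return 1
                  fib(j=0)
                  -> return 0
                -> return 1
                fib(j=1)
                -> return 1
              -> return 2
              fib(j=2) -> return 1  (same call as traced above)
            -> return 3
            fib(j=3) -> return 2  (same call as traced above)
          -> return 5
          fib(j=4) -> return 3  (same call as traced above)
        -> return 8
        fib(j=5) -> return 5  (same call as traced above)
      -> return 13
      fib(j=6) -> return 8  (same call as traced above)
    -> return 21
    fib(j=7) -> return 13  (same call as traced above)
  -> return 34
  fib(j=8) -> return 21  (same call as traced above)
-> return 55

Final answer: 55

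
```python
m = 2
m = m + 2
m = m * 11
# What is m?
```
Trace:
  m=2
  m=4
  m=44

Final answer: 44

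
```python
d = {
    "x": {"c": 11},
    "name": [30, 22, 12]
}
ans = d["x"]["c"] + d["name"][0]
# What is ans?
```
Trace:
  d={'x': {'c': 11}, 'name': [30, 22, 12]}
  d={'x': {'c': 11}, 'name': [30, 22, 12]}, ans=41

Final answer: 41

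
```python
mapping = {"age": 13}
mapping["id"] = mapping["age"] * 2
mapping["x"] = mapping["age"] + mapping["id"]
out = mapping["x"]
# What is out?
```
Trace:
  mapping={'age': 13}
  mapping={'age': 13, 'id': 26}
  mapping={'age': 13, 'id': 26, 'x': 39}
  mapping={'age': 13, 'id': 26, 'x': 39}, out=39

Final answer: 39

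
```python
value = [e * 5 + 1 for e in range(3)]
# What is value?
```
Trace:
  e=0
  e=1
  e=2
  value=[1, 6, 11]

Final answer: [1, 6, 11]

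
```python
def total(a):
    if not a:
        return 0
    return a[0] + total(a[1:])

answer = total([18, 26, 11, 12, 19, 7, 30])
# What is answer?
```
Call trace:
total(a=[18, 26, 11, 12, 19, 7, 30])
  total(a=[26, 11, 12, 19, 7, 30])
    total(a=[11, 12, 19, 7, 30])
      total(a=[12, 19, 7, 30])
        total(a=[19, 7, 30])
          total(a=[7, 30])
            total(a=[30])
              total(a=[])
              -> return 0
            -> return 30
          -> return 37
        -> return 56
      -> return 68
    -> return 79
  -> return 105
-> return 123

Final answer: 123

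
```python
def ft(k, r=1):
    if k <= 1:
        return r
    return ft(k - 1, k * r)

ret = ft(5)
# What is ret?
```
Call trace:
ft(k=5, r=1)
  ft(k=4, r=5)
    ft(k=3, r=20)
      ft(k=2, r=60)
        ft(k=1, r=120)
        -> return 120
      -> return 120
    -> return 120
  -> return 120
-> return 120

Final answer: 120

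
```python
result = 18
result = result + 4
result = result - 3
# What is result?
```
Trace:
  result=18
  result=22
  result=19

Final answer: 19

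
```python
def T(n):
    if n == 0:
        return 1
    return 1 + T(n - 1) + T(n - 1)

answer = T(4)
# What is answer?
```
Call trace (a repeated sub-call is expanded the first time; later identical calls just restate its return value):
T(n=4)
  T(n=3)
    T(n=2)
      T(n=1)
        T(n=0)
        -> return 1
        T(n=0)
        -> return 1
      -> return 3
      T(n=1) -> return 3  (same call as traced above)
    -> return 7
    T(n=2) -> return 7  (same call as traced above)
  -> return 15
  T(n=3) -> return 15  (same call as traced above)
-> return 31

Final answer: 31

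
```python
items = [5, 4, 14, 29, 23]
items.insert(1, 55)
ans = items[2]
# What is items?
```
Trace:
  items=[5, 4, 14, 29, 23]
  items=[5, 55, 4, 14, 29, 23]
  items=[5, 55, 4, 14, 29, 23], ans=4

Final answer: [5, 55, 4, 14, 29, 23]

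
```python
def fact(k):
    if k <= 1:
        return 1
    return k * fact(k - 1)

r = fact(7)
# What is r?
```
Call trace:
fact(k=7)
  fact(k=6)
    fact(k=5)
      fact(k=4)
        fact(k=3)
          fact(k=2)
            fact(k=1)
            -> return 1
          -> return 2
        -> return 6
      -> return 24
    -> return 120
  -> return 720
-> return 5040

Final answer: 5040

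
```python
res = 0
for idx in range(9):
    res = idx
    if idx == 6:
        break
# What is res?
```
Trace:
  res=0
  res=0, idx=0
  res=1, idx=1
  res=2, idx=2
  res=3, idx=3
  res=4, idx=4
  res=5, idx=5
  res=6, idx=6

Final answer: 6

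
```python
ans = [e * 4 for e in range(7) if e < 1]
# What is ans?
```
Trace:
  e=0
  e=1
  e=2
  e=3
  e=4
  e=5
  e=6
  ans=[0]

Final answer: [0]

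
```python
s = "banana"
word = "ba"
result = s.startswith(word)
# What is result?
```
Trace:
  s='banana'
  s='banana', word='ba'
  s='banana', word='ba', result=True

Final answer: True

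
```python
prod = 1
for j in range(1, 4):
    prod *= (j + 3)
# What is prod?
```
Trace:
  prod=1
  prod=4, j=1
  prod=20, j=2
  prod=120, j=3

Final answer: 120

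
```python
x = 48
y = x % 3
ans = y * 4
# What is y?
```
Trace:
  x=48
  x=48, y=0
  x=48, y=0, ans=0

Final answer: 0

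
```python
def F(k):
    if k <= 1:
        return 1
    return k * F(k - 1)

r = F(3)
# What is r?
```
Call trace:
F(k=3)
  F(k=2)
    F(k=1)
    -> return 1
  -> return 2
-> return 6

Final answer: 6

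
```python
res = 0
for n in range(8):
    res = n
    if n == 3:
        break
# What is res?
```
Trace:
  res=0
  res=0, n=0
  res=1, n=1
  res=2, n=2
  res=3, n=3

Final answer: 3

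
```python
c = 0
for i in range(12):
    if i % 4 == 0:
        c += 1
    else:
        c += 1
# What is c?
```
Trace:
  c=0
  c=1, i=0
  c=2, i=1
  c=3, i=2
  c=4, i=3
  c=5, i=4
  c=6, i=5
  c=7, i=6
  c=8, i=7
  c=9, i=8
  c=10, i=9
  c=11, i=10
  c=12, i=11

Final answer: 12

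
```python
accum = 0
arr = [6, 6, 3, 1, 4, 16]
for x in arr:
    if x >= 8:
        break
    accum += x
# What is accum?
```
Trace:
  accum=0
  accum=6, x=6
  accum=12, x=6
  accum=15, x=3
  accum=16, x=1
  accum=20, x=4
  accum=20, x=16

Final answer: 20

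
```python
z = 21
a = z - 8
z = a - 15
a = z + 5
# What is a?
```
Trace:
  z=21
  z=21, a=13
  z=-2, a=13
  z=-2, a=3

Final answer: 3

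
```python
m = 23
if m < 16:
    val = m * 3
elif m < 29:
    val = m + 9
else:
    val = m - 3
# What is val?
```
Trace:
  m=23
  m=23, val=32

Final answer: 32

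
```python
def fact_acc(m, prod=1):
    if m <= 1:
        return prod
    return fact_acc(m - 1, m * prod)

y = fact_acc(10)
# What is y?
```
Call trace:
fact_acc(m=10, prod=1)
  fact_acc(m=9, prod=10)
    fact_acc(m=8, prod=90)
      fact_acc(m=7, prod=720)
        fact_acc(m=6, prod=5040)
          fact_acc(m=5, prod=30240)
            fact_acc(m=4, prod=151200)
              fact_acc(m=3, prod=604800)
                fact_acc(m=2, prod=1814400)
                  fact_acc(m=1, prod=3628800)
                  -> return 3628800
                -> return 3628800
              -> return 3628800
            -> return 3628800
          -> return 3628800
        -> return 3628800
      -> return 3628800
    -> return 3628800
  -> return 3628800
-> return 3628800

Final answer: 3628800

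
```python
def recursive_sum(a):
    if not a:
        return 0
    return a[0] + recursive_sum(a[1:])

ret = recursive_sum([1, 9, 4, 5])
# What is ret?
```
Call trace:
recursive_sum(a=[1, 9, 4, 5])
  recursive_sum(a=[9, 4, 5])
    recursive_sum(a=[4, 5])
      recursive_sum(a=[5])
        recursive_sum(a=[])
        -> return 0
      -> return 5
    -> return 9
  -> return 18
-> return 19

Final answer: 19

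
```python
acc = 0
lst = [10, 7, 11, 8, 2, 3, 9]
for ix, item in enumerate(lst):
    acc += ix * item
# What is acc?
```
Trace:
  acc=0
  acc=0, ix=0, item=10
  acc=7, ix=1, item=7
  acc=29, ix=2, item=11
  acc=53, ix=3, item=8
  acc=61, ix=4, item=2
  acc=76, ix=5, item=3
  acc=130, ix=6, item=9

Final answer: 130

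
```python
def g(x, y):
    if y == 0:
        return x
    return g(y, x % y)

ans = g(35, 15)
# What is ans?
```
Call trace:
g(x=35, y=15)
  g(x=15, y=5)
    g(x=5, y=0)
    -> return 5
  -> return 5
-> return 5

Final answer: 5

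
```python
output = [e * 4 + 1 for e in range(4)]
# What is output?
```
Trace:
  e=0
  e=1
  e=2
  e=3
  output=[1, 5, 9, 13]

Final answer: [1, 5, 9, 13]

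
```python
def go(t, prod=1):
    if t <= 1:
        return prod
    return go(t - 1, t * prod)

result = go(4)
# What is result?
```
Call trace:
go(t=4, prod=1)
  go(t=3, prod=4)
    go(t=2, prod=12)
      go(t=1, prod=24)
      -> return 24
    -> return 24
  -> return 24
-> return 24

Final answer: 24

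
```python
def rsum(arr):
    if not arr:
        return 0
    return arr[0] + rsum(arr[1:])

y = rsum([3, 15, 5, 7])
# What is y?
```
Call trace:
rsum(arr=[3, 15, 5, 7])
  rsum(arr=[15, 5, 7])
    rsum(arr=[5, 7])
      rsum(arr=[7])
        rsum(arr=[])
        -> return 0
      -> return 7
    -> return 12
  -> return 27
-> return 30

Final answer: 30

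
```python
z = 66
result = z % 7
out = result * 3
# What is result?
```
Trace:
  z=66
  z=66, result=3
  z=66, result=3, out=9

Final answer: 3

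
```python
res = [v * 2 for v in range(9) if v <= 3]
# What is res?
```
Trace:
  v=0
  v=1
  v=2
  v=3
  v=4
  v=5
  v=6
  v=7
  v=8
  res=[0, 2, 4, 6]

Final answer: [0, 2, 4, 6]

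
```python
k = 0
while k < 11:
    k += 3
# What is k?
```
Trace:
  k=0
  k=3
  k=6
  k=9
  k=12

Final answer: 12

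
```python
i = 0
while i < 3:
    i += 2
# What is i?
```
Trace:
  i=0
  i=2
  i=4

Final answer: 4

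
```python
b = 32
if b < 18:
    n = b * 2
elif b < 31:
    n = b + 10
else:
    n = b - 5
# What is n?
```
Trace:
  b=32
  b=32, n=27

Final answer: 27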